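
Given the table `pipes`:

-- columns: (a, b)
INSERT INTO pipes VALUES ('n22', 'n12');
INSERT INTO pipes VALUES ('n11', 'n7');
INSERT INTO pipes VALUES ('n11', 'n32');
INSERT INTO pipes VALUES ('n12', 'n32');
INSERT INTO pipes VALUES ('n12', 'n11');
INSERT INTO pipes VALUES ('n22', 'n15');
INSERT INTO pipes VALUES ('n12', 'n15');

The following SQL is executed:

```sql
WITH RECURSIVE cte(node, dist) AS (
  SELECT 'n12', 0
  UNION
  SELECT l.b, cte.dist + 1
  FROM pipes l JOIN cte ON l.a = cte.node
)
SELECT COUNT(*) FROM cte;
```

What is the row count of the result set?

6

Base: (n12, dist=0).
Iteration 1: edges from {n12} -> (n11, dist=1), (n15, dist=1), (n32, dist=1).
Iteration 2: edges from {n11,n15,n32} -> (n32, dist=2), (n7, dist=2).
Iteration 3: no outgoing edges from {n32,n7}; recursion stops.
Total rows emitted: 6.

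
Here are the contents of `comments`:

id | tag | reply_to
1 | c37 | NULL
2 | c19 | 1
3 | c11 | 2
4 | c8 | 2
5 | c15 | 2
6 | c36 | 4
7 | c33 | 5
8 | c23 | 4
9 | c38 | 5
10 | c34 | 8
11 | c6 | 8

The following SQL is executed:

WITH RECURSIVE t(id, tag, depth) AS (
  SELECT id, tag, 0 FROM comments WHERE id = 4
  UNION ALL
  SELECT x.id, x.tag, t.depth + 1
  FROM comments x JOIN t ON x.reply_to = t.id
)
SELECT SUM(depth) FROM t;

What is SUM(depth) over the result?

Base: id=4 (c8) at depth 0.
Iteration 1: rows with reply_to in {4} -> c36 (id 6, depth 1), c23 (id 8, depth 1).
Iteration 2: rows with reply_to in {6,8} -> c34 (id 10, depth 2), c6 (id 11, depth 2).
Iteration 3: no rows with reply_to in {10,11}; recursion stops.
SUM(depth) = 0 + 1 + 1 + 2 + 2 = 6.

6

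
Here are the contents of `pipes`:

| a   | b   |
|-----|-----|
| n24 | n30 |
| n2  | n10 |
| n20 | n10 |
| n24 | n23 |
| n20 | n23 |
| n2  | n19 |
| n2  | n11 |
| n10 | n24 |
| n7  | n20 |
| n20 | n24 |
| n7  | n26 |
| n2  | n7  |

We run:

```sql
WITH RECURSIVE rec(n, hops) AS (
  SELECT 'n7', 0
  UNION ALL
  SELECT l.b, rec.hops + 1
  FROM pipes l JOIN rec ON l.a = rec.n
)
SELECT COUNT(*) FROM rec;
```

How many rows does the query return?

11

Base: (n7, hops=0).
Iteration 1: edges from {n7} -> (n20, hops=1), (n26, hops=1).
Iteration 2: edges from {n20,n26} -> (n10, hops=2), (n23, hops=2), (n24, hops=2).
Iteration 3: edges from {n10,n23,n24} -> (n23, hops=3), (n24, hops=3), (n30, hops=3).
Iteration 4: edges from {n23,n24,n30} -> (n23, hops=4), (n30, hops=4).
Iteration 5: no outgoing edges from {n23,n30}; recursion stops.
Total rows emitted: 11.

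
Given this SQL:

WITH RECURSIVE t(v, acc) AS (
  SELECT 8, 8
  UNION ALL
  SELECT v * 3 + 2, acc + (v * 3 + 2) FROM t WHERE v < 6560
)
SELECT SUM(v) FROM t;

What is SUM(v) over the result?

9830

Base: v=8, acc=8.
Iteration 1: 8 < 6560 holds -> v = 8 * 3 + 2 = 26, acc = 8 + 26 = 34.
Iteration 2: 26 < 6560 holds -> v = 26 * 3 + 2 = 80, acc = 34 + 80 = 114.
Iteration 3: 80 < 6560 holds -> v = 80 * 3 + 2 = 242, acc = 114 + 242 = 356.
Iteration 4: 242 < 6560 holds -> v = 242 * 3 + 2 = 728, acc = 356 + 728 = 1084.
Iteration 5: 728 < 6560 holds -> v = 728 * 3 + 2 = 2186, acc = 1084 + 2186 = 3270.
Iteration 6: 2186 < 6560 holds -> v = 2186 * 3 + 2 = 6560, acc = 3270 + 6560 = 9830.
Iteration 7: 6560 < 6560 fails; recursion stops.
SUM(v) = 8 + 26 + 80 + 242 + 728 + 2186 + 6560 = 9830.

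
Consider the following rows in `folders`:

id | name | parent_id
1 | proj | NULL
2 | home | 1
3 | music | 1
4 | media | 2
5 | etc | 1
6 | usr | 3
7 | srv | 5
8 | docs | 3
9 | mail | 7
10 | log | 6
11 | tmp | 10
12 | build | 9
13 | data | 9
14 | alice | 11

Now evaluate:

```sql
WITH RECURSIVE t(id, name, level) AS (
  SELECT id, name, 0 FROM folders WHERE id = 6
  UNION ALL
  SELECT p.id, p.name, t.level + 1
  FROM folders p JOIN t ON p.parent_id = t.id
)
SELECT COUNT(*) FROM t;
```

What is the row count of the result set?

4

Base: id=6 (usr) at level 0.
Iteration 1: rows with parent_id in {6} -> log (id 10, level 1).
Iteration 2: rows with parent_id in {10} -> tmp (id 11, level 2).
Iteration 3: rows with parent_id in {11} -> alice (id 14, level 3).
Iteration 4: no rows with parent_id in {14}; recursion stops.
Total rows emitted: 4.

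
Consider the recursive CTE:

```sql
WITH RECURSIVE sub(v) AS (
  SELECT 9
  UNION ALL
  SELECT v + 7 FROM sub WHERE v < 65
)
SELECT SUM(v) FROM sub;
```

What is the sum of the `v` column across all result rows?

333

Base: v=9.
Iteration 1: 9 < 65 holds -> v = 9 + 7 = 16.
Iteration 2: 16 < 65 holds -> v = 16 + 7 = 23.
Iteration 3: 23 < 65 holds -> v = 23 + 7 = 30.
Iteration 4: 30 < 65 holds -> v = 30 + 7 = 37.
Iteration 5: 37 < 65 holds -> v = 37 + 7 = 44.
Iteration 6: 44 < 65 holds -> v = 44 + 7 = 51.
Iteration 7: 51 < 65 holds -> v = 51 + 7 = 58.
Iteration 8: 58 < 65 holds -> v = 58 + 7 = 65.
Iteration 9: 65 < 65 fails; recursion stops.
SUM(v) = 9 + 16 + 23 + 30 + 37 + 44 + 51 + 58 + 65 = 333.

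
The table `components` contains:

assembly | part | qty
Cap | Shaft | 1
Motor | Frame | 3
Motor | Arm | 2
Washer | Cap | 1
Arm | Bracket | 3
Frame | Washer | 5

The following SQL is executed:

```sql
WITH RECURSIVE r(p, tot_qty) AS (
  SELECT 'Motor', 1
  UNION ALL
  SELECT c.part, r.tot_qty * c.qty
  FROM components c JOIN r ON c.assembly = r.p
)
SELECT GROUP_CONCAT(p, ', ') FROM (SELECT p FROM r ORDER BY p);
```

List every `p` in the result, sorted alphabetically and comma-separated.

Base: (Motor, tot_qty=1).
Iteration 1: components of {Motor} -> Arm = 1*2 = 2, Frame = 1*3 = 3.
Iteration 2: components of {Arm,Frame} -> Bracket = 2*3 = 6, Washer = 3*5 = 15.
Iteration 3: components of {Bracket,Washer} -> Cap = 15*1 = 15.
Iteration 4: components of {Cap} -> Shaft = 15*1 = 15.
Iteration 5: no further components; recursion stops.

Arm, Bracket, Cap, Frame, Motor, Shaft, Washer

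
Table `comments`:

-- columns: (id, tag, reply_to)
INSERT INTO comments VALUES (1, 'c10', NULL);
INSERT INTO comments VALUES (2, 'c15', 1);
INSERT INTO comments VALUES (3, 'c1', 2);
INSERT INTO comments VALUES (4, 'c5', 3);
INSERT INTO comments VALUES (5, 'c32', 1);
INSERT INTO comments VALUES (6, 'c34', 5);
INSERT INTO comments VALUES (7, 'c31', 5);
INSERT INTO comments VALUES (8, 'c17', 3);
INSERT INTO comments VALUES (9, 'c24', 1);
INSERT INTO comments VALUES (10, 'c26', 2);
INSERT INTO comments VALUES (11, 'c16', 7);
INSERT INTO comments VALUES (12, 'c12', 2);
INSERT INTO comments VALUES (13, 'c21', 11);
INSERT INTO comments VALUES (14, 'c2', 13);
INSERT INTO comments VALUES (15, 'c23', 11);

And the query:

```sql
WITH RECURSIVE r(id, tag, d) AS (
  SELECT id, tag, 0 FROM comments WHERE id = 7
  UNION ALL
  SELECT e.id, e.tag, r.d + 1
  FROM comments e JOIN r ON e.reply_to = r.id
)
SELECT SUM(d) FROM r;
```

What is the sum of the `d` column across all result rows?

8

Base: id=7 (c31) at d 0.
Iteration 1: rows with reply_to in {7} -> c16 (id 11, d 1).
Iteration 2: rows with reply_to in {11} -> c21 (id 13, d 2), c23 (id 15, d 2).
Iteration 3: rows with reply_to in {13,15} -> c2 (id 14, d 3).
Iteration 4: no rows with reply_to in {14}; recursion stops.
SUM(d) = 0 + 1 + 2 + 2 + 3 = 8.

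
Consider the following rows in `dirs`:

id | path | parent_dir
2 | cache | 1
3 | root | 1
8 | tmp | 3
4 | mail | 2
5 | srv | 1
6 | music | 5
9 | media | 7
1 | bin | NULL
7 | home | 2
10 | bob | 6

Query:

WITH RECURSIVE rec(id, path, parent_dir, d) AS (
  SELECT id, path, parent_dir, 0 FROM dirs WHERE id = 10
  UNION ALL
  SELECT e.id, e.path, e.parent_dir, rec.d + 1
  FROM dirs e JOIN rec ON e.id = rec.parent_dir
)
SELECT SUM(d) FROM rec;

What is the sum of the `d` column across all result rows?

Base: id=10 (bob), parent_dir=6, d 0.
Iteration 1: join on id=6 -> music (id 6, parent_dir=5, d 1).
Iteration 2: join on id=5 -> srv (id 5, parent_dir=1, d 2).
Iteration 3: join on id=1 -> bin (id 1, parent_dir=NULL, d 3).
Iteration 4: parent_dir is NULL; no match; recursion stops.
SUM(d) = 0 + 1 + 2 + 3 = 6.

6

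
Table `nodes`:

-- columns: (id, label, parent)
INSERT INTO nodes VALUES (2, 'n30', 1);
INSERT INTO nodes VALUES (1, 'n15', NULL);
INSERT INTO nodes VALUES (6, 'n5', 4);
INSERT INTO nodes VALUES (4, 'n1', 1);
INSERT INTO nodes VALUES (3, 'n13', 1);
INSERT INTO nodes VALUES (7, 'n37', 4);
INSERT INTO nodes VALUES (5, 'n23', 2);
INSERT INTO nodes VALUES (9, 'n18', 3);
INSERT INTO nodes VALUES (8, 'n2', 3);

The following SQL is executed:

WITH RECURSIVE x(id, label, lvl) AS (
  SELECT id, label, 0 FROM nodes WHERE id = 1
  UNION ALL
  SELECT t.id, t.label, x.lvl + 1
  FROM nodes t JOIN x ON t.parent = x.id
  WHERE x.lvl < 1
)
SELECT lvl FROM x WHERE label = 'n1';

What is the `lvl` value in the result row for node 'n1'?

1

Base: id=1 (n15) at lvl 0.
Iteration 1: rows with parent in {1} -> n30 (id 2, lvl 1), n13 (id 3, lvl 1), n1 (id 4, lvl 1).
Iteration 2: lvl < 1 fails for all current rows; recursion stops.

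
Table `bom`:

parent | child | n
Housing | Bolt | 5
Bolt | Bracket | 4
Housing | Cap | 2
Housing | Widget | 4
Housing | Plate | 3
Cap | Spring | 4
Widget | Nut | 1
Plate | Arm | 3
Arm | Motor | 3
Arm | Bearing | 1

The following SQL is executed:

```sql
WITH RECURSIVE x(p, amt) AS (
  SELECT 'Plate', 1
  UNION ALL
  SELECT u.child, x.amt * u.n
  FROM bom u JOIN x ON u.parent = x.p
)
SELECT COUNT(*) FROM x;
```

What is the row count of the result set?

Base: (Plate, amt=1).
Iteration 1: components of {Plate} -> Arm = 1*3 = 3.
Iteration 2: components of {Arm} -> Bearing = 3*1 = 3, Motor = 3*3 = 9.
Iteration 3: no further components; recursion stops.
Total rows emitted: 4.

4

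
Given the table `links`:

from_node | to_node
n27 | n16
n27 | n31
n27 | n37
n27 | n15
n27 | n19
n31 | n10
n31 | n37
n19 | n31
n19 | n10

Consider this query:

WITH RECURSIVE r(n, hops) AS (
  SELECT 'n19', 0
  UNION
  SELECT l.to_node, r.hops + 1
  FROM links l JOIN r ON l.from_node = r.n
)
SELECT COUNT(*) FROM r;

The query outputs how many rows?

Base: (n19, hops=0).
Iteration 1: edges from {n19} -> (n10, hops=1), (n31, hops=1).
Iteration 2: edges from {n10,n31} -> (n10, hops=2), (n37, hops=2).
Iteration 3: no outgoing edges from {n10,n37}; recursion stops.
Total rows emitted: 5.

5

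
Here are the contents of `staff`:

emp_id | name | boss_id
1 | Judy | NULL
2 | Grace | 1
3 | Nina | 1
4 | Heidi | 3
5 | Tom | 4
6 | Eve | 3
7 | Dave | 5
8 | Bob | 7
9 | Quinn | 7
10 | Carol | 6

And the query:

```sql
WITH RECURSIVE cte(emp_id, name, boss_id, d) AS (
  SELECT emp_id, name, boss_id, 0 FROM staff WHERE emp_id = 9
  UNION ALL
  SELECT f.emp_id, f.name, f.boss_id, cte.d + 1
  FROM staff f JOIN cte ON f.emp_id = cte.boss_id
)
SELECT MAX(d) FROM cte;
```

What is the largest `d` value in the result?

5

Base: emp_id=9 (Quinn), boss_id=7, d 0.
Iteration 1: join on emp_id=7 -> Dave (id 7, boss_id=5, d 1).
Iteration 2: join on emp_id=5 -> Tom (id 5, boss_id=4, d 2).
Iteration 3: join on emp_id=4 -> Heidi (id 4, boss_id=3, d 3).
Iteration 4: join on emp_id=3 -> Nina (id 3, boss_id=1, d 4).
Iteration 5: join on emp_id=1 -> Judy (id 1, boss_id=NULL, d 5).
Iteration 6: boss_id is NULL; no match; recursion stops.
d values: 0, 1, 2, 3, 4, 5; the maximum is 5.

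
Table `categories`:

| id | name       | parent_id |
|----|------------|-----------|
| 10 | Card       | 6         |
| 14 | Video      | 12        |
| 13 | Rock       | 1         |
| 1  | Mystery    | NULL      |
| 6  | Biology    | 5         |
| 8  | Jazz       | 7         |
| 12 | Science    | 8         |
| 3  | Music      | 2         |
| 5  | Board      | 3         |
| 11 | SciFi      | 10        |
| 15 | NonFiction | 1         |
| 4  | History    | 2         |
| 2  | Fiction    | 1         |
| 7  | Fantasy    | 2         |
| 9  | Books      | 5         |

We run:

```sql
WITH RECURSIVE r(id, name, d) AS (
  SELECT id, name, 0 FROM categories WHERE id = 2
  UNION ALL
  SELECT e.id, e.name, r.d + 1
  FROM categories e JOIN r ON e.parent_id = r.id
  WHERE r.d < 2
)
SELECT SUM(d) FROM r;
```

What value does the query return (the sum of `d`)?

Base: id=2 (Fiction) at d 0.
Iteration 1: rows with parent_id in {2} -> Music (id 3, d 1), History (id 4, d 1), Fantasy (id 7, d 1).
Iteration 2: rows with parent_id in {3,4,7} -> Board (id 5, d 2), Jazz (id 8, d 2).
Iteration 3: d < 2 fails for all current rows; recursion stops.
SUM(d) = 0 + 1 + 1 + 1 + 2 + 2 = 7.

7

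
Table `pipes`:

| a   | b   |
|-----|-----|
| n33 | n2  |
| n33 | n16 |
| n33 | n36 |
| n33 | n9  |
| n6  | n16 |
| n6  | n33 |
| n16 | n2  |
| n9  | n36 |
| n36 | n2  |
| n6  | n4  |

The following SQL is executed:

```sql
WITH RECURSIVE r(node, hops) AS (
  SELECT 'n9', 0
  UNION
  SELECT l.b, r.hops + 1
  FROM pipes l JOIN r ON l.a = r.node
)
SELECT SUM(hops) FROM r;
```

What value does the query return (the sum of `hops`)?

3

Base: (n9, hops=0).
Iteration 1: edges from {n9} -> (n36, hops=1).
Iteration 2: edges from {n36} -> (n2, hops=2).
Iteration 3: no outgoing edges from {n2}; recursion stops.
SUM(hops) = 0 + 1 + 2 = 3.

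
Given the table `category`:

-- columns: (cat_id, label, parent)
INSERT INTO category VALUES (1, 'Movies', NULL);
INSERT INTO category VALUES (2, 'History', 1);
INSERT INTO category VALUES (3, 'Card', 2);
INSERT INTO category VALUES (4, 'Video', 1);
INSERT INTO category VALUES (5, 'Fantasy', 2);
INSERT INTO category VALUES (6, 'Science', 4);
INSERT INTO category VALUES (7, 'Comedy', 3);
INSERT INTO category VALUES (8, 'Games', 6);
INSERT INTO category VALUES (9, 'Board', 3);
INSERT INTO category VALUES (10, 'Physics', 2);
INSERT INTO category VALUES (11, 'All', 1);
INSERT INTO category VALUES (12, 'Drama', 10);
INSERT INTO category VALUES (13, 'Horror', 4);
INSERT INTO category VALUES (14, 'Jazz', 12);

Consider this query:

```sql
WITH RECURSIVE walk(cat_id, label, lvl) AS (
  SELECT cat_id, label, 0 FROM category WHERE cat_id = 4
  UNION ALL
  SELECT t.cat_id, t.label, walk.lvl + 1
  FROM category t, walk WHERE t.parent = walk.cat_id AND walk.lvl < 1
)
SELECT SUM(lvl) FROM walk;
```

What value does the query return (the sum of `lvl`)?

2

Base: cat_id=4 (Video) at lvl 0.
Iteration 1: rows with parent in {4} -> Science (id 6, lvl 1), Horror (id 13, lvl 1).
Iteration 2: lvl < 1 fails for all current rows; recursion stops.
SUM(lvl) = 0 + 1 + 1 = 2.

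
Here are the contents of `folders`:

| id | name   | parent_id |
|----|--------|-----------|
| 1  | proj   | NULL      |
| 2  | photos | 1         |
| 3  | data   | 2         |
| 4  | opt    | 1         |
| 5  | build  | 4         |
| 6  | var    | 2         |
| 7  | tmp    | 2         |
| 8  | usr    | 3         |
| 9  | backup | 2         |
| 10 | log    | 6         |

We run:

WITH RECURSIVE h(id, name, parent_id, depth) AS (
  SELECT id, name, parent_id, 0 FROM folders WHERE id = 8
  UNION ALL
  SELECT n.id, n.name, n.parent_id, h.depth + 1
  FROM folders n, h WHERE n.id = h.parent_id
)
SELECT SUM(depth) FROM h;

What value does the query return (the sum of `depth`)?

6

Base: id=8 (usr), parent_id=3, depth 0.
Iteration 1: join on id=3 -> data (id 3, parent_id=2, depth 1).
Iteration 2: join on id=2 -> photos (id 2, parent_id=1, depth 2).
Iteration 3: join on id=1 -> proj (id 1, parent_id=NULL, depth 3).
Iteration 4: parent_id is NULL; no match; recursion stops.
SUM(depth) = 0 + 1 + 2 + 3 = 6.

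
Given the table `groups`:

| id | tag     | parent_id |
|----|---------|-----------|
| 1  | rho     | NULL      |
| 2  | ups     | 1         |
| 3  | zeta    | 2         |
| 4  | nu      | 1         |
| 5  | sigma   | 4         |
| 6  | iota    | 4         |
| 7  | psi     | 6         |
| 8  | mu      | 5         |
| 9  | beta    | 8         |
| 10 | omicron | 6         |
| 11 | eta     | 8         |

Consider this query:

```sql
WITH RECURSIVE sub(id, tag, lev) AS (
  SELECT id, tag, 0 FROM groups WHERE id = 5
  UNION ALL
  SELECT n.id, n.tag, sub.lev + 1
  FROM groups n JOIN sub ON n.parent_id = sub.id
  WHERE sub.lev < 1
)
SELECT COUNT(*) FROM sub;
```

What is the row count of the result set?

2

Base: id=5 (sigma) at lev 0.
Iteration 1: rows with parent_id in {5} -> mu (id 8, lev 1).
Iteration 2: lev < 1 fails for all current rows; recursion stops.
Total rows emitted: 2.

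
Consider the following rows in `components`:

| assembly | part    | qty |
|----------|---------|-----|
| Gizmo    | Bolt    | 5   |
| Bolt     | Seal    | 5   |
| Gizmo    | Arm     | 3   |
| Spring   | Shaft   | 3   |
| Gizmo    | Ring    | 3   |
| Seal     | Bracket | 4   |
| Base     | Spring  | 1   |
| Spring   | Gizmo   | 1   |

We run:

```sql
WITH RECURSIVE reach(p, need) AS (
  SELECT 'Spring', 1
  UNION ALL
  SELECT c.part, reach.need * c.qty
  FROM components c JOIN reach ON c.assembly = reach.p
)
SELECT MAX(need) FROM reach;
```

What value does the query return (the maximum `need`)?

100

Base: (Spring, need=1).
Iteration 1: components of {Spring} -> Gizmo = 1*1 = 1, Shaft = 1*3 = 3.
Iteration 2: components of {Gizmo,Shaft} -> Arm = 1*3 = 3, Bolt = 1*5 = 5, Ring = 1*3 = 3.
Iteration 3: components of {Arm,Bolt,Ring} -> Seal = 5*5 = 25.
Iteration 4: components of {Seal} -> Bracket = 25*4 = 100.
Iteration 5: no further components; recursion stops.
need values: 1, 3, 1, 5, 3, 3, 25, 100; the maximum is 100.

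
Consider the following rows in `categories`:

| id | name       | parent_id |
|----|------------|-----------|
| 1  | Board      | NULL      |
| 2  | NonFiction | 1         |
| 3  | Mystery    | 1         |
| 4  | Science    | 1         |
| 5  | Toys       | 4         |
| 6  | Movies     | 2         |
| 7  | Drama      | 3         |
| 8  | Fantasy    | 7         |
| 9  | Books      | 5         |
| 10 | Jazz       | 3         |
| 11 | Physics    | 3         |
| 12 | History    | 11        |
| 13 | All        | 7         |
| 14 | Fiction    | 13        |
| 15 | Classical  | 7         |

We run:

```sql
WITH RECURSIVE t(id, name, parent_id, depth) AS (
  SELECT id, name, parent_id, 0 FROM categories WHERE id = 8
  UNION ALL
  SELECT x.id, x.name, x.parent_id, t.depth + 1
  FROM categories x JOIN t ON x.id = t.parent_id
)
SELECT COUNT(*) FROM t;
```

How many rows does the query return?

Base: id=8 (Fantasy), parent_id=7, depth 0.
Iteration 1: join on id=7 -> Drama (id 7, parent_id=3, depth 1).
Iteration 2: join on id=3 -> Mystery (id 3, parent_id=1, depth 2).
Iteration 3: join on id=1 -> Board (id 1, parent_id=NULL, depth 3).
Iteration 4: parent_id is NULL; no match; recursion stops.
Total rows emitted: 4.

4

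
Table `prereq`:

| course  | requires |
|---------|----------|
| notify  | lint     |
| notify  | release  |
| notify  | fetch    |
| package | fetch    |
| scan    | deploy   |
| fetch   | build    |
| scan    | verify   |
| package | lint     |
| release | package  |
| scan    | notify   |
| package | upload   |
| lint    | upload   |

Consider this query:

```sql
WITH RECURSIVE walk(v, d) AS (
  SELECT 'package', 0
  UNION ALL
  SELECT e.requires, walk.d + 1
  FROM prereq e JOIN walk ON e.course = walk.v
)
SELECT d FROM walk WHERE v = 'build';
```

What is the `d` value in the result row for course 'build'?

2

Base: (package, d=0).
Iteration 1: edges from {package} -> (fetch, d=1), (lint, d=1), (upload, d=1).
Iteration 2: edges from {fetch,lint,upload} -> (build, d=2), (upload, d=2).
Iteration 3: no outgoing edges from {build,upload}; recursion stops.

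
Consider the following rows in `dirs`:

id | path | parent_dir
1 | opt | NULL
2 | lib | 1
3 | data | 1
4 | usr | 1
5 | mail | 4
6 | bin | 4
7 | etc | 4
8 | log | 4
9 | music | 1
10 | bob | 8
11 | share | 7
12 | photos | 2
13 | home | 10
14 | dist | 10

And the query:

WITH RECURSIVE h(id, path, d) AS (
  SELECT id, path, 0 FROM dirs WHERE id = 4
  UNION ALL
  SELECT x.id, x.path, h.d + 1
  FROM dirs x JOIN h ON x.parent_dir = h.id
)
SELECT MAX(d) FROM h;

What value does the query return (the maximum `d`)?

Base: id=4 (usr) at d 0.
Iteration 1: rows with parent_dir in {4} -> mail (id 5, d 1), bin (id 6, d 1), etc (id 7, d 1), log (id 8, d 1).
Iteration 2: rows with parent_dir in {5,6,7,8} -> bob (id 10, d 2), share (id 11, d 2).
Iteration 3: rows with parent_dir in {10,11} -> home (id 13, d 3), dist (id 14, d 3).
Iteration 4: no rows with parent_dir in {13,14}; recursion stops.
d values: 0, 1, 1, 1, 1, 2, 2, 3, 3; the maximum is 3.

3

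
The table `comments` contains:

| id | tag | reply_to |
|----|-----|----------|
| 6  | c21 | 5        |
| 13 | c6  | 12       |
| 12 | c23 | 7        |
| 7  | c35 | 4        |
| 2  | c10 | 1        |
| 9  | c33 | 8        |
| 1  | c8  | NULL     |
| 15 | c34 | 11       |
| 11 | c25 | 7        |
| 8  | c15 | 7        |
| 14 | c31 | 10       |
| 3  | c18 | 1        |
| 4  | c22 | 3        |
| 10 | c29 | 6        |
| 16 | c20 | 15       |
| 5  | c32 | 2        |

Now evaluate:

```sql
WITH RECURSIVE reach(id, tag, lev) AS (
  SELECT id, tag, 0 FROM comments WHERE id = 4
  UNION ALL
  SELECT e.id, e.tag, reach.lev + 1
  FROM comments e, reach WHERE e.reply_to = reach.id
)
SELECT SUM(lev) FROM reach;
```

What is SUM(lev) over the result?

Base: id=4 (c22) at lev 0.
Iteration 1: rows with reply_to in {4} -> c35 (id 7, lev 1).
Iteration 2: rows with reply_to in {7} -> c15 (id 8, lev 2), c25 (id 11, lev 2), c23 (id 12, lev 2).
Iteration 3: rows with reply_to in {8,11,12} -> c33 (id 9, lev 3), c6 (id 13, lev 3), c34 (id 15, lev 3).
Iteration 4: rows with reply_to in {9,13,15} -> c20 (id 16, lev 4).
Iteration 5: no rows with reply_to in {16}; recursion stops.
SUM(lev) = 0 + 1 + 2 + 2 + 2 + 3 + 3 + 3 + 4 = 20.

20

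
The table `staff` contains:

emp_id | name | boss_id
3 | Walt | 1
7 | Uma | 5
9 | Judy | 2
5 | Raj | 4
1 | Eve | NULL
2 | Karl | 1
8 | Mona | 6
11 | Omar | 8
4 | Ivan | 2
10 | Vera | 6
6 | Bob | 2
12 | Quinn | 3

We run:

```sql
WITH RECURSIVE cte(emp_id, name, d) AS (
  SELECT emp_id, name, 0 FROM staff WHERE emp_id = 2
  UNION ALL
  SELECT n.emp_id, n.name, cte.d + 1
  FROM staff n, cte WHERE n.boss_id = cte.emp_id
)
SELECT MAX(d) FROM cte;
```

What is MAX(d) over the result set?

3

Base: emp_id=2 (Karl) at d 0.
Iteration 1: rows with boss_id in {2} -> Ivan (id 4, d 1), Bob (id 6, d 1), Judy (id 9, d 1).
Iteration 2: rows with boss_id in {4,6,9} -> Raj (id 5, d 2), Mona (id 8, d 2), Vera (id 10, d 2).
Iteration 3: rows with boss_id in {5,8,10} -> Uma (id 7, d 3), Omar (id 11, d 3).
Iteration 4: no rows with boss_id in {7,11}; recursion stops.
d values: 0, 1, 1, 1, 2, 2, 2, 3, 3; the maximum is 3.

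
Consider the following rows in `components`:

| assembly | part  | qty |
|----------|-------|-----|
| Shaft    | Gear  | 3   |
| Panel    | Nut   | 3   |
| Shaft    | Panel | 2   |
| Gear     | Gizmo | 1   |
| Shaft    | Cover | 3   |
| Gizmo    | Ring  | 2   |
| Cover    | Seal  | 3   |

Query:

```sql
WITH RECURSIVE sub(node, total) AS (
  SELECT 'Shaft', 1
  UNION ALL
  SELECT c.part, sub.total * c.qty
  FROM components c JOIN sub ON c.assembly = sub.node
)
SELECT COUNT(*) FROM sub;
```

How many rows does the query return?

8

Base: (Shaft, total=1).
Iteration 1: components of {Shaft} -> Cover = 1*3 = 3, Gear = 1*3 = 3, Panel = 1*2 = 2.
Iteration 2: components of {Cover,Gear,Panel} -> Gizmo = 3*1 = 3, Nut = 2*3 = 6, Seal = 3*3 = 9.
Iteration 3: components of {Gizmo,Nut,Seal} -> Ring = 3*2 = 6.
Iteration 4: no further components; recursion stops.
Total rows emitted: 8.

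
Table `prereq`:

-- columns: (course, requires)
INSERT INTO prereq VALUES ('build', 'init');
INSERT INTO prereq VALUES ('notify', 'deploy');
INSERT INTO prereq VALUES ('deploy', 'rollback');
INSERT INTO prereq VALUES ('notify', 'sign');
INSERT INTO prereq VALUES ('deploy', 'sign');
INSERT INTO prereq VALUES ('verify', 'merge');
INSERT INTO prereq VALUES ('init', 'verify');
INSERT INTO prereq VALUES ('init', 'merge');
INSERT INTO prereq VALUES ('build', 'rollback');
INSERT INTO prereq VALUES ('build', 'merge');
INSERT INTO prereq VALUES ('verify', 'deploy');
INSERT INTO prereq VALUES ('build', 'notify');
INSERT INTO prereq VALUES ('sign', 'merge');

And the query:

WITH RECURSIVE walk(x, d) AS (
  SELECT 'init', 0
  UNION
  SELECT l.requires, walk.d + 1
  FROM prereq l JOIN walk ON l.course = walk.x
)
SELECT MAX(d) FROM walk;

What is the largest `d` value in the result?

4

Base: (init, d=0).
Iteration 1: edges from {init} -> (merge, d=1), (verify, d=1).
Iteration 2: edges from {merge,verify} -> (deploy, d=2), (merge, d=2).
Iteration 3: edges from {deploy,merge} -> (rollback, d=3), (sign, d=3).
Iteration 4: edges from {rollback,sign} -> (merge, d=4).
Iteration 5: no outgoing edges from {merge}; recursion stops.
d values: 0, 1, 1, 2, 2, 3, 3, 4; the maximum is 4.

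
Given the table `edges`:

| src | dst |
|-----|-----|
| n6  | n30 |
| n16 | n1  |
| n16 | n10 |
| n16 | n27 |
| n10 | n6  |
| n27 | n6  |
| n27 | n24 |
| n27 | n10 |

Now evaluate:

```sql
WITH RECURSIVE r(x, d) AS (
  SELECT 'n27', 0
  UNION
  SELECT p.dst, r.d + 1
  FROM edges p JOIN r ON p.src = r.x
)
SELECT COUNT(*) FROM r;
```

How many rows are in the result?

7

Base: (n27, d=0).
Iteration 1: edges from {n27} -> (n10, d=1), (n24, d=1), (n6, d=1).
Iteration 2: edges from {n10,n24,n6} -> (n30, d=2), (n6, d=2).
Iteration 3: edges from {n30,n6} -> (n30, d=3).
Iteration 4: no outgoing edges from {n30}; recursion stops.
Total rows emitted: 7.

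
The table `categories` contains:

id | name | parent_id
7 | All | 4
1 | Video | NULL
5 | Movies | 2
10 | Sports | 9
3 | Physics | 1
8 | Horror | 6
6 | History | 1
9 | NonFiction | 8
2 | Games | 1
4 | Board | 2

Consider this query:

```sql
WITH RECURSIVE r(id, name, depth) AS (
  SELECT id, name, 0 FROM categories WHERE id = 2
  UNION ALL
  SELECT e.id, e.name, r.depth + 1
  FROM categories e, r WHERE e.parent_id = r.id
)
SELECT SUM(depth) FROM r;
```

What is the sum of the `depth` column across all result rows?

Base: id=2 (Games) at depth 0.
Iteration 1: rows with parent_id in {2} -> Board (id 4, depth 1), Movies (id 5, depth 1).
Iteration 2: rows with parent_id in {4,5} -> All (id 7, depth 2).
Iteration 3: no rows with parent_id in {7}; recursion stops.
SUM(depth) = 0 + 1 + 1 + 2 = 4.

4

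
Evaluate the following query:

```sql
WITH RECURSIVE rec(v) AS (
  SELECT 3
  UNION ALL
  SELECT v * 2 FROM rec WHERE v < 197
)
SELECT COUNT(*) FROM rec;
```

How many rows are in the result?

8

Base: v=3.
Iteration 1: 3 < 197 holds -> v = 3 * 2 = 6.
Iteration 2: 6 < 197 holds -> v = 6 * 2 = 12.
Iteration 3: 12 < 197 holds -> v = 12 * 2 = 24.
Iteration 4: 24 < 197 holds -> v = 24 * 2 = 48.
Iteration 5: 48 < 197 holds -> v = 48 * 2 = 96.
Iteration 6: 96 < 197 holds -> v = 96 * 2 = 192.
Iteration 7: 192 < 197 holds -> v = 192 * 2 = 384.
Iteration 8: 384 < 197 fails; recursion stops.
Total rows emitted: 8.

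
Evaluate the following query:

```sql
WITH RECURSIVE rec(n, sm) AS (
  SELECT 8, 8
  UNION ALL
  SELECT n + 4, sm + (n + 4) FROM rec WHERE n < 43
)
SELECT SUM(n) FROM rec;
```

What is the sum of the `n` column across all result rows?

Base: n=8, sm=8.
Iteration 1: 8 < 43 holds -> n = 8 + 4 = 12, sm = 8 + 12 = 20.
Iteration 2: 12 < 43 holds -> n = 12 + 4 = 16, sm = 20 + 16 = 36.
Iteration 3: 16 < 43 holds -> n = 16 + 4 = 20, sm = 36 + 20 = 56.
Iteration 4: 20 < 43 holds -> n = 20 + 4 = 24, sm = 56 + 24 = 80.
Iteration 5: 24 < 43 holds -> n = 24 + 4 = 28, sm = 80 + 28 = 108.
Iteration 6: 28 < 43 holds -> n = 28 + 4 = 32, sm = 108 + 32 = 140.
Iteration 7: 32 < 43 holds -> n = 32 + 4 = 36, sm = 140 + 36 = 176.
Iteration 8: 36 < 43 holds -> n = 36 + 4 = 40, sm = 176 + 40 = 216.
Iteration 9: 40 < 43 holds -> n = 40 + 4 = 44, sm = 216 + 44 = 260.
Iteration 10: 44 < 43 fails; recursion stops.
SUM(n) = 8 + 12 + 16 + 20 + 24 + 28 + 32 + 36 + 40 + 44 = 260.

260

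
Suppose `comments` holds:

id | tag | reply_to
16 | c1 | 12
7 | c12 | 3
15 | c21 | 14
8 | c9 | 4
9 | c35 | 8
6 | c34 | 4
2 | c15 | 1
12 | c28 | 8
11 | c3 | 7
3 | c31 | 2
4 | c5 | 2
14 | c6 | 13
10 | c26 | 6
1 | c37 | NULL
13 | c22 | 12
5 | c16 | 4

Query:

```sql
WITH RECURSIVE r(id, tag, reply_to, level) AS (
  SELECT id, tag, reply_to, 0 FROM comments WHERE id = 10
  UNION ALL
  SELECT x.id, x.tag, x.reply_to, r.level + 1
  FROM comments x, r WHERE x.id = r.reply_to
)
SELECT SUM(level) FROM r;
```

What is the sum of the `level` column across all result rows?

10

Base: id=10 (c26), reply_to=6, level 0.
Iteration 1: join on id=6 -> c34 (id 6, reply_to=4, level 1).
Iteration 2: join on id=4 -> c5 (id 4, reply_to=2, level 2).
Iteration 3: join on id=2 -> c15 (id 2, reply_to=1, level 3).
Iteration 4: join on id=1 -> c37 (id 1, reply_to=NULL, level 4).
Iteration 5: reply_to is NULL; no match; recursion stops.
SUM(level) = 0 + 1 + 2 + 3 + 4 = 10.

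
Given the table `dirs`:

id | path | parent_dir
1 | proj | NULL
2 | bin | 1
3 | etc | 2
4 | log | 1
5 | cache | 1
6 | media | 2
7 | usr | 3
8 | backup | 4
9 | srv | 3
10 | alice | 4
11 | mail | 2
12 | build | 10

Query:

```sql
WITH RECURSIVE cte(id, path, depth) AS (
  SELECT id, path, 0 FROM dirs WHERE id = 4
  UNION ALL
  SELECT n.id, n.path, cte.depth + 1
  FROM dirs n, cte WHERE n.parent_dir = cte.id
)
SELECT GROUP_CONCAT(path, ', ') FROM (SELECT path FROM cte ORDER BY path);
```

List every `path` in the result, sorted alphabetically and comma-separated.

Base: id=4 (log) at depth 0.
Iteration 1: rows with parent_dir in {4} -> backup (id 8, depth 1), alice (id 10, depth 1).
Iteration 2: rows with parent_dir in {8,10} -> build (id 12, depth 2).
Iteration 3: no rows with parent_dir in {12}; recursion stops.

alice, backup, build, log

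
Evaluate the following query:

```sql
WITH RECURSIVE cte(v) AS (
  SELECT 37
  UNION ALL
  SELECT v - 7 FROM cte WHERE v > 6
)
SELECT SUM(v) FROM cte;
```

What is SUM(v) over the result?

Base: v=37.
Iteration 1: 37 > 6 holds -> v = 37 - 7 = 30.
Iteration 2: 30 > 6 holds -> v = 30 - 7 = 23.
Iteration 3: 23 > 6 holds -> v = 23 - 7 = 16.
Iteration 4: 16 > 6 holds -> v = 16 - 7 = 9.
Iteration 5: 9 > 6 holds -> v = 9 - 7 = 2.
Iteration 6: 2 > 6 fails; recursion stops.
SUM(v) = 37 + 30 + 23 + 16 + 9 + 2 = 117.

117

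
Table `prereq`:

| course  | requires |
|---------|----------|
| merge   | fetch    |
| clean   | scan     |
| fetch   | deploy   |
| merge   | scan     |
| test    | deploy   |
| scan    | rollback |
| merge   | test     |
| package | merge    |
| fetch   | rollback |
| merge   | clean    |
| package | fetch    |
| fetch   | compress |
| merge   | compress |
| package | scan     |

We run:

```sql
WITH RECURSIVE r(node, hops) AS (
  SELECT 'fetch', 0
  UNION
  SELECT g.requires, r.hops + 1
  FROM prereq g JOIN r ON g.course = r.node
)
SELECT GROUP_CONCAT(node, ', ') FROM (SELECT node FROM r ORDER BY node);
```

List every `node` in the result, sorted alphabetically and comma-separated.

Base: (fetch, hops=0).
Iteration 1: edges from {fetch} -> (compress, hops=1), (deploy, hops=1), (rollback, hops=1).
Iteration 2: no outgoing edges from {compress,deploy,rollback}; recursion stops.

compress, deploy, fetch, rollback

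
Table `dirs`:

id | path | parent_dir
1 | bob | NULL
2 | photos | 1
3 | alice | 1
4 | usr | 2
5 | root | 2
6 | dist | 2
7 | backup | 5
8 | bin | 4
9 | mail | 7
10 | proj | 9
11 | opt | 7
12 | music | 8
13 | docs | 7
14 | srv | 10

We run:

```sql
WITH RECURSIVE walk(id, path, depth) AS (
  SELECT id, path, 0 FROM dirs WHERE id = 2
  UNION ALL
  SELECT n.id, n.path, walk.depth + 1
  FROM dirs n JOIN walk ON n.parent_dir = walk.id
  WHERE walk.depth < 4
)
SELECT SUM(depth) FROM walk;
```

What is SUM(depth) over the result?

23

Base: id=2 (photos) at depth 0.
Iteration 1: rows with parent_dir in {2} -> usr (id 4, depth 1), root (id 5, depth 1), dist (id 6, depth 1).
Iteration 2: rows with parent_dir in {4,5,6} -> backup (id 7, depth 2), bin (id 8, depth 2).
Iteration 3: rows with parent_dir in {7,8} -> mail (id 9, depth 3), opt (id 11, depth 3), music (id 12, depth 3), docs (id 13, depth 3).
Iteration 4: rows with parent_dir in {9,11,12,13} -> proj (id 10, depth 4).
Iteration 5: depth < 4 fails for all current rows; recursion stops.
SUM(depth) = 0 + 1 + 1 + 1 + 2 + 2 + 3 + 3 + 3 + 3 + 4 = 23.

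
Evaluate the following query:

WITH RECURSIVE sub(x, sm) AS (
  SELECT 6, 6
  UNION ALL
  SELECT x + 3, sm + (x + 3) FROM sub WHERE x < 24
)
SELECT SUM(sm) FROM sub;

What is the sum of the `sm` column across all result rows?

Base: x=6, sm=6.
Iteration 1: 6 < 24 holds -> x = 6 + 3 = 9, sm = 6 + 9 = 15.
Iteration 2: 9 < 24 holds -> x = 9 + 3 = 12, sm = 15 + 12 = 27.
Iteration 3: 12 < 24 holds -> x = 12 + 3 = 15, sm = 27 + 15 = 42.
Iteration 4: 15 < 24 holds -> x = 15 + 3 = 18, sm = 42 + 18 = 60.
Iteration 5: 18 < 24 holds -> x = 18 + 3 = 21, sm = 60 + 21 = 81.
Iteration 6: 21 < 24 holds -> x = 21 + 3 = 24, sm = 81 + 24 = 105.
Iteration 7: 24 < 24 fails; recursion stops.
SUM(sm) = 6 + 15 + 27 + 42 + 60 + 81 + 105 = 336.

336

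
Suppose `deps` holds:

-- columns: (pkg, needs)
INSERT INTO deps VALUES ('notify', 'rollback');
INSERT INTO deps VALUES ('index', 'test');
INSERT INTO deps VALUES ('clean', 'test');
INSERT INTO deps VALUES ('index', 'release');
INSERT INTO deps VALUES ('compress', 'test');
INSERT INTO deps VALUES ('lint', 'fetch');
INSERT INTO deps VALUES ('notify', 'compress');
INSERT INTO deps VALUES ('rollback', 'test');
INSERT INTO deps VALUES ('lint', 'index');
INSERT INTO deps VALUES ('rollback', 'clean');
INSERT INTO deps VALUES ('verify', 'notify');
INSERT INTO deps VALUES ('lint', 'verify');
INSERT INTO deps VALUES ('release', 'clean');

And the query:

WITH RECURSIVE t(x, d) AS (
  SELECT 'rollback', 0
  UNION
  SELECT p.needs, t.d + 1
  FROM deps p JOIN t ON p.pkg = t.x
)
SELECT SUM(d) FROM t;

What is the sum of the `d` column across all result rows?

4

Base: (rollback, d=0).
Iteration 1: edges from {rollback} -> (clean, d=1), (test, d=1).
Iteration 2: edges from {clean,test} -> (test, d=2).
Iteration 3: no outgoing edges from {test}; recursion stops.
SUM(d) = 0 + 1 + 1 + 2 = 4.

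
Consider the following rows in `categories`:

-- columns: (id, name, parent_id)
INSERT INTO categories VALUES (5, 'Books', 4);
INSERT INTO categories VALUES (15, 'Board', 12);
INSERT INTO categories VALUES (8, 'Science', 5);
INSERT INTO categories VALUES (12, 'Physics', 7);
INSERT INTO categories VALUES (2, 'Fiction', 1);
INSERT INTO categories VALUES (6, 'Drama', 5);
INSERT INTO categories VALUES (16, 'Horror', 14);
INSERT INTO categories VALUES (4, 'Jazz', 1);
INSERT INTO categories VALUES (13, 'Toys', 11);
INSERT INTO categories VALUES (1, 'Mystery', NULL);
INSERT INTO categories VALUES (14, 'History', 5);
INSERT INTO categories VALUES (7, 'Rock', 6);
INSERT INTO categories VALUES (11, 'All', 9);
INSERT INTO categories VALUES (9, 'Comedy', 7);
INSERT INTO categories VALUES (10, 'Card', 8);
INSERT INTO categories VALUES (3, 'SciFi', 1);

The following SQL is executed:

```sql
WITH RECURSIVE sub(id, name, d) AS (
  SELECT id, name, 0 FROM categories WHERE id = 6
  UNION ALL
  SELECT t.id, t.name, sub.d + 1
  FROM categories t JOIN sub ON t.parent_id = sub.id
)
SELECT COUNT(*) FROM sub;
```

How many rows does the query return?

Base: id=6 (Drama) at d 0.
Iteration 1: rows with parent_id in {6} -> Rock (id 7, d 1).
Iteration 2: rows with parent_id in {7} -> Comedy (id 9, d 2), Physics (id 12, d 2).
Iteration 3: rows with parent_id in {9,12} -> All (id 11, d 3), Board (id 15, d 3).
Iteration 4: rows with parent_id in {11,15} -> Toys (id 13, d 4).
Iteration 5: no rows with parent_id in {13}; recursion stops.
Total rows emitted: 7.

7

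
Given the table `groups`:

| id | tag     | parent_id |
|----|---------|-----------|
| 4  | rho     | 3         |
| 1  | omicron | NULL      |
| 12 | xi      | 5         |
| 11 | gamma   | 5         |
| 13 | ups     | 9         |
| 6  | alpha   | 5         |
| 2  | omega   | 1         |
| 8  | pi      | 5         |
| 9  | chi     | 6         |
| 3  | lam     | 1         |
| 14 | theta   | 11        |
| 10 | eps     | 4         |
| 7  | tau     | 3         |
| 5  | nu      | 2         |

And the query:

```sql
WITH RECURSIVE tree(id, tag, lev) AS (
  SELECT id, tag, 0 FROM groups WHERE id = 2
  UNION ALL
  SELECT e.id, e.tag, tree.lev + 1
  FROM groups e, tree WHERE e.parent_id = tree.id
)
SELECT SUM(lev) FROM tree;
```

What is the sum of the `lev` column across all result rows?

19

Base: id=2 (omega) at lev 0.
Iteration 1: rows with parent_id in {2} -> nu (id 5, lev 1).
Iteration 2: rows with parent_id in {5} -> alpha (id 6, lev 2), pi (id 8, lev 2), gamma (id 11, lev 2), xi (id 12, lev 2).
Iteration 3: rows with parent_id in {6,8,11,12} -> chi (id 9, lev 3), theta (id 14, lev 3).
Iteration 4: rows with parent_id in {9,14} -> ups (id 13, lev 4).
Iteration 5: no rows with parent_id in {13}; recursion stops.
SUM(lev) = 0 + 1 + 2 + 2 + 2 + 2 + 3 + 3 + 4 = 19.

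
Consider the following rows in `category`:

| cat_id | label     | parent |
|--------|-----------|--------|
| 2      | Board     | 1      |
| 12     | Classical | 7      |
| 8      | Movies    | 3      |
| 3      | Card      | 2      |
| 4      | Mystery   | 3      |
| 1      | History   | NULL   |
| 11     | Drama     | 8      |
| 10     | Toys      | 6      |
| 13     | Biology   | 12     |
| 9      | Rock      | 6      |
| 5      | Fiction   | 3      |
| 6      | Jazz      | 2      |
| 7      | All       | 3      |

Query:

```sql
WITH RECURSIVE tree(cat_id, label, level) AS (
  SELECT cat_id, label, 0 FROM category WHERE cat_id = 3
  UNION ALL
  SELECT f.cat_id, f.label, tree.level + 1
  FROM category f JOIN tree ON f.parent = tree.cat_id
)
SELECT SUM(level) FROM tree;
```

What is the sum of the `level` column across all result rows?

11

Base: cat_id=3 (Card) at level 0.
Iteration 1: rows with parent in {3} -> Mystery (id 4, level 1), Fiction (id 5, level 1), All (id 7, level 1), Movies (id 8, level 1).
Iteration 2: rows with parent in {4,5,7,8} -> Drama (id 11, level 2), Classical (id 12, level 2).
Iteration 3: rows with parent in {11,12} -> Biology (id 13, level 3).
Iteration 4: no rows with parent in {13}; recursion stops.
SUM(level) = 0 + 1 + 1 + 1 + 1 + 2 + 2 + 3 = 11.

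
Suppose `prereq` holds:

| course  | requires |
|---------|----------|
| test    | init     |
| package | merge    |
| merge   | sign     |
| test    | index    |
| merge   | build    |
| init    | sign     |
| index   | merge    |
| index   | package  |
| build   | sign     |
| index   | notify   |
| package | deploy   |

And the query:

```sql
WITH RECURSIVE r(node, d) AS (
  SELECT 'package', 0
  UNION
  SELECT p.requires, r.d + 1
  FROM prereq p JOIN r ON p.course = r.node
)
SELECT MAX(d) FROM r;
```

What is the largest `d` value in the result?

3

Base: (package, d=0).
Iteration 1: edges from {package} -> (deploy, d=1), (merge, d=1).
Iteration 2: edges from {deploy,merge} -> (build, d=2), (sign, d=2).
Iteration 3: edges from {build,sign} -> (sign, d=3).
Iteration 4: no outgoing edges from {sign}; recursion stops.
d values: 0, 1, 1, 2, 2, 3; the maximum is 3.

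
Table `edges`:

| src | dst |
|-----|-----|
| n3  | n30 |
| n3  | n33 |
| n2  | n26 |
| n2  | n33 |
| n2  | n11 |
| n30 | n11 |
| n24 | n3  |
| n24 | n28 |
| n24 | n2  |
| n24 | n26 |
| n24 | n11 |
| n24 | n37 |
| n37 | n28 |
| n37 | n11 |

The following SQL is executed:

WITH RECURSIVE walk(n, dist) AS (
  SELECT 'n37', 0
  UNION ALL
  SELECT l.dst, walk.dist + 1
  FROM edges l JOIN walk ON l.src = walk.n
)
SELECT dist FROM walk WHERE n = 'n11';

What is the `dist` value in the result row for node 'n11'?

1

Base: (n37, dist=0).
Iteration 1: edges from {n37} -> (n11, dist=1), (n28, dist=1).
Iteration 2: no outgoing edges from {n11,n28}; recursion stops.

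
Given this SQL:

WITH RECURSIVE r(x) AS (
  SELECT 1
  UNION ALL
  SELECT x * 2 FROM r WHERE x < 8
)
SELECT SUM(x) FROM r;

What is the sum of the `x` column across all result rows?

Base: x=1.
Iteration 1: 1 < 8 holds -> x = 1 * 2 = 2.
Iteration 2: 2 < 8 holds -> x = 2 * 2 = 4.
Iteration 3: 4 < 8 holds -> x = 4 * 2 = 8.
Iteration 4: 8 < 8 fails; recursion stops.
SUM(x) = 1 + 2 + 4 + 8 = 15.

15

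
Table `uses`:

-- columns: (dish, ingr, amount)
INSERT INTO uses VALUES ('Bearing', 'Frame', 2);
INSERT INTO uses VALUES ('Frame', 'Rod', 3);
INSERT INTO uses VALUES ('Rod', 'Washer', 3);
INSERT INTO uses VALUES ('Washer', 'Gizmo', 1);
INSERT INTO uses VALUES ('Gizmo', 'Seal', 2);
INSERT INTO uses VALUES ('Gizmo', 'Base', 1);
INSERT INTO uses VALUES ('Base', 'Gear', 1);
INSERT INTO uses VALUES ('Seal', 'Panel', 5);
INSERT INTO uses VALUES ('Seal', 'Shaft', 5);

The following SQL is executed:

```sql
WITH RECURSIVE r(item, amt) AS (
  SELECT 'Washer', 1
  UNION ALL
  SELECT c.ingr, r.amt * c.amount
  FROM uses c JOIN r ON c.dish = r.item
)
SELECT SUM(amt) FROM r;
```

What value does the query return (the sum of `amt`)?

26

Base: (Washer, amt=1).
Iteration 1: components of {Washer} -> Gizmo = 1*1 = 1.
Iteration 2: components of {Gizmo} -> Base = 1*1 = 1, Seal = 1*2 = 2.
Iteration 3: components of {Base,Seal} -> Gear = 1*1 = 1, Panel = 2*5 = 10, Shaft = 2*5 = 10.
Iteration 4: no further components; recursion stops.
SUM(amt) = 1 + 1 + 2 + 1 + 10 + 10 + 1 = 26.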